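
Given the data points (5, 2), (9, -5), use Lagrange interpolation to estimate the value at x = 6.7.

Lagrange interpolation formula:
P(x) = Σ yᵢ × Lᵢ(x)
where Lᵢ(x) = Π_{j≠i} (x - xⱼ)/(xᵢ - xⱼ)

L_0(6.7) = (6.7 - 9)/(5 - 9) = 0.575000
L_1(6.7) = (6.7 - 5)/(9 - 5) = 0.425000

P(6.7) = 2×L_0(6.7) + (-5)×L_1(6.7)
P(6.7) = -0.975000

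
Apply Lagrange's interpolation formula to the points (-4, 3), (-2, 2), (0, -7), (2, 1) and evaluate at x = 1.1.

Lagrange interpolation formula:
P(x) = Σ yᵢ × Lᵢ(x)
where Lᵢ(x) = Π_{j≠i} (x - xⱼ)/(xᵢ - xⱼ)

L_0(1.1) = (1.1 - (-2))/(-4 - (-2)) × (1.1 - 0)/(-4 - 0) × (1.1 - 2)/(-4 - 2) = 0.063938
L_1(1.1) = (1.1 - (-4))/(-2 - (-4)) × (1.1 - 0)/(-2 - 0) × (1.1 - 2)/(-2 - 2) = -0.315562
L_2(1.1) = (1.1 - (-4))/(0 - (-4)) × (1.1 - (-2))/(0 - (-2)) × (1.1 - 2)/(0 - 2) = 0.889312
L_3(1.1) = (1.1 - (-4))/(2 - (-4)) × (1.1 - (-2))/(2 - (-2)) × (1.1 - 0)/(2 - 0) = 0.362312

P(1.1) = 3×L_0(1.1) + 2×L_1(1.1) + (-7)×L_2(1.1) + 1×L_3(1.1)
P(1.1) = -6.302187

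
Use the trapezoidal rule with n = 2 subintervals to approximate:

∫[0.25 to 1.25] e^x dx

f(x) = e^x
a = 0.25, b = 1.25, n = 2
h = (b - a)/n = 0.500000

Trapezoidal rule: (h/2)[f(x₀) + 2f(x₁) + 2f(x₂) + ... + f(xₙ)]

x_0 = 0.2500, f(x_0) = 1.284025, coefficient = 1
x_1 = 0.7500, f(x_1) = 2.117000, coefficient = 2
x_2 = 1.2500, f(x_2) = 3.490343, coefficient = 1

I ≈ (0.500000/2) × 9.008368 = 2.252092
Exact value: 2.206318
Error: 0.045775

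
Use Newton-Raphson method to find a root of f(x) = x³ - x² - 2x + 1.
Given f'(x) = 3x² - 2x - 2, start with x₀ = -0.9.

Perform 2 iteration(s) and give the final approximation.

f(x) = x³ - x² - 2x + 1
f'(x) = 3x² - 2x - 2
x₀ = -0.9

Newton-Raphson formula: x_{n+1} = x_n - f(x_n)/f'(x_n)

Iteration 1:
  f(-0.900000) = 1.261000
  f'(-0.900000) = 2.230000
  x_1 = -0.900000 - 1.261000/2.230000 = -1.465471
Iteration 2:
  f(-1.465471) = -1.363915
  f'(-1.465471) = 7.373756
  x_2 = -1.465471 - (-1.363915)/7.373756 = -1.280502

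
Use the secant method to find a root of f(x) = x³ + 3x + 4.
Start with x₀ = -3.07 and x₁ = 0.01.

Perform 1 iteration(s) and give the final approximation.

f(x) = x³ + 3x + 4
x₀ = -3.07, x₁ = 0.01

Secant formula: x_{n+1} = x_n - f(x_n)(x_n - x_{n-1})/(f(x_n) - f(x_{n-1}))

Iteration 1:
  f(-3.070000) = -34.144443
  f(0.010000) = 4.030001
  x_2 = 0.010000 - 4.030001×(0.010000 - (-3.070000))/(4.030001 - (-34.144443))
       = -0.315150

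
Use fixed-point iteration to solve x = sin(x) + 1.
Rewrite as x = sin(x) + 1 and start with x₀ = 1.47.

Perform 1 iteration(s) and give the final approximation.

Equation: x = sin(x) + 1
Fixed-point form: x = sin(x) + 1
x₀ = 1.47

x_1 = g(1.470000) = 1.994924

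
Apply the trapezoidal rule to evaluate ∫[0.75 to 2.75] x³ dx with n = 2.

f(x) = x³
a = 0.75, b = 2.75, n = 2
h = (b - a)/n = 1.000000

Trapezoidal rule: (h/2)[f(x₀) + 2f(x₁) + 2f(x₂) + ... + f(xₙ)]

x_0 = 0.7500, f(x_0) = 0.421875, coefficient = 1
x_1 = 1.7500, f(x_1) = 5.359375, coefficient = 2
x_2 = 2.7500, f(x_2) = 20.796875, coefficient = 1

I ≈ (1.000000/2) × 31.937500 = 15.968750
Exact value: 14.218750
Error: 1.750000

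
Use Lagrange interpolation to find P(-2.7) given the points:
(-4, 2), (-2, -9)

Lagrange interpolation formula:
P(x) = Σ yᵢ × Lᵢ(x)
where Lᵢ(x) = Π_{j≠i} (x - xⱼ)/(xᵢ - xⱼ)

L_0(-2.7) = (-2.7 - (-2))/(-4 - (-2)) = 0.350000
L_1(-2.7) = (-2.7 - (-4))/(-2 - (-4)) = 0.650000

P(-2.7) = 2×L_0(-2.7) + (-9)×L_1(-2.7)
P(-2.7) = -5.150000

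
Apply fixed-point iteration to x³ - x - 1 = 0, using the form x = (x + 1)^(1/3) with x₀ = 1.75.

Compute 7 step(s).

Equation: x³ - x - 1 = 0
Fixed-point form: x = (x + 1)^(1/3)
x₀ = 1.75

x_1 = g(1.750000) = 1.401020
x_2 = g(1.401020) = 1.339055
x_3 = g(1.339055) = 1.327436
x_4 = g(1.327436) = 1.325234
x_5 = g(1.325234) = 1.324816
x_6 = g(1.324816) = 1.324737
x_7 = g(1.324737) = 1.324721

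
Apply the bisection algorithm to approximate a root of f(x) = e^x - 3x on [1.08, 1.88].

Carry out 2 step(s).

f(x) = e^x - 3x
Initial interval: [1.08, 1.88]

Iteration 1:
  c_1 = (1.080000 + 1.880000)/2 = 1.480000
  f(c_1) = f(1.480000) = -0.047054
  f(a) × f(c) ≥ 0, new interval: [1.480000, 1.880000]
Iteration 2:
  c_2 = (1.480000 + 1.880000)/2 = 1.680000
  f(c_2) = f(1.680000) = 0.325556
  f(a) × f(c) < 0, new interval: [1.480000, 1.680000]

After 2 iteration(s), the approximation is c_2 = 1.680000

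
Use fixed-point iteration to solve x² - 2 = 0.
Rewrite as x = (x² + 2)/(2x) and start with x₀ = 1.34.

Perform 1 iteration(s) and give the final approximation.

Equation: x² - 2 = 0
Fixed-point form: x = (x² + 2)/(2x)
x₀ = 1.34

x_1 = g(1.340000) = 1.416269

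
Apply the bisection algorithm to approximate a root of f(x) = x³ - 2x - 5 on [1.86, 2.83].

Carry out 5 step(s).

f(x) = x³ - 2x - 5
Initial interval: [1.86, 2.83]

Iteration 1:
  c_1 = (1.860000 + 2.830000)/2 = 2.345000
  f(c_1) = f(2.345000) = 3.205214
  f(a) × f(c) < 0, new interval: [1.860000, 2.345000]
Iteration 2:
  c_2 = (1.860000 + 2.345000)/2 = 2.102500
  f(c_2) = f(2.102500) = 0.089114
  f(a) × f(c) < 0, new interval: [1.860000, 2.102500]
Iteration 3:
  c_3 = (1.860000 + 2.102500)/2 = 1.981250
  f(c_3) = f(1.981250) = -1.185397
  f(a) × f(c) ≥ 0, new interval: [1.981250, 2.102500]
Iteration 4:
  c_4 = (1.981250 + 2.102500)/2 = 2.041875
  f(c_4) = f(2.041875) = -0.570655
  f(a) × f(c) ≥ 0, new interval: [2.041875, 2.102500]
Iteration 5:
  c_5 = (2.041875 + 2.102500)/2 = 2.072188
  f(c_5) = f(2.072188) = -0.246483
  f(a) × f(c) ≥ 0, new interval: [2.072188, 2.102500]

After 5 iteration(s), the approximation is c_5 = 2.072188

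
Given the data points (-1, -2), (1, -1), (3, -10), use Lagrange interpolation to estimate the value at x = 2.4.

Lagrange interpolation formula:
P(x) = Σ yᵢ × Lᵢ(x)
where Lᵢ(x) = Π_{j≠i} (x - xⱼ)/(xᵢ - xⱼ)

L_0(2.4) = (2.4 - 1)/(-1 - 1) × (2.4 - 3)/(-1 - 3) = -0.105000
L_1(2.4) = (2.4 - (-1))/(1 - (-1)) × (2.4 - 3)/(1 - 3) = 0.510000
L_2(2.4) = (2.4 - (-1))/(3 - (-1)) × (2.4 - 1)/(3 - 1) = 0.595000

P(2.4) = (-2)×L_0(2.4) + (-1)×L_1(2.4) + (-10)×L_2(2.4)
P(2.4) = -6.250000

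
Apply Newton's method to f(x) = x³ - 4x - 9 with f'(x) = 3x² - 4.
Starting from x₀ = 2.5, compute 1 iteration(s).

f(x) = x³ - 4x - 9
f'(x) = 3x² - 4
x₀ = 2.5

Newton-Raphson formula: x_{n+1} = x_n - f(x_n)/f'(x_n)

Iteration 1:
  f(2.500000) = -3.375000
  f'(2.500000) = 14.750000
  x_1 = 2.500000 - (-3.375000)/14.750000 = 2.728814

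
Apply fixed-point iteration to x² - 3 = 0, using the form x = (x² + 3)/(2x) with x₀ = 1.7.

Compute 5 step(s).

Equation: x² - 3 = 0
Fixed-point form: x = (x² + 3)/(2x)
x₀ = 1.7

x_1 = g(1.700000) = 1.732353
x_2 = g(1.732353) = 1.732051
x_3 = g(1.732051) = 1.732051
x_4 = g(1.732051) = 1.732051
x_5 = g(1.732051) = 1.732051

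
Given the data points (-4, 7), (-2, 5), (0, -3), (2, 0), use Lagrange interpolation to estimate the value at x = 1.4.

Lagrange interpolation formula:
P(x) = Σ yᵢ × Lᵢ(x)
where Lᵢ(x) = Π_{j≠i} (x - xⱼ)/(xᵢ - xⱼ)

L_0(1.4) = (1.4 - (-2))/(-4 - (-2)) × (1.4 - 0)/(-4 - 0) × (1.4 - 2)/(-4 - 2) = 0.059500
L_1(1.4) = (1.4 - (-4))/(-2 - (-4)) × (1.4 - 0)/(-2 - 0) × (1.4 - 2)/(-2 - 2) = -0.283500
L_2(1.4) = (1.4 - (-4))/(0 - (-4)) × (1.4 - (-2))/(0 - (-2)) × (1.4 - 2)/(0 - 2) = 0.688500
L_3(1.4) = (1.4 - (-4))/(2 - (-4)) × (1.4 - (-2))/(2 - (-2)) × (1.4 - 0)/(2 - 0) = 0.535500

P(1.4) = 7×L_0(1.4) + 5×L_1(1.4) + (-3)×L_2(1.4) + 0×L_3(1.4)
P(1.4) = -3.066500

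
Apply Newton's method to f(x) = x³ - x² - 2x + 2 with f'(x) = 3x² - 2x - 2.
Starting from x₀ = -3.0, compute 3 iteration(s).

f(x) = x³ - x² - 2x + 2
f'(x) = 3x² - 2x - 2
x₀ = -3.0

Newton-Raphson formula: x_{n+1} = x_n - f(x_n)/f'(x_n)

Iteration 1:
  f(-3.000000) = -28.000000
  f'(-3.000000) = 31.000000
  x_1 = -3.000000 - (-28.000000)/31.000000 = -2.096774
Iteration 2:
  f(-2.096774) = -7.421302
  f'(-2.096774) = 15.382934
  x_2 = -2.096774 - (-7.421302)/15.382934 = -1.614337
Iteration 3:
  f(-1.614337) = -1.584507
  f'(-1.614337) = 9.046924
  x_3 = -1.614337 - (-1.584507)/9.046924 = -1.439194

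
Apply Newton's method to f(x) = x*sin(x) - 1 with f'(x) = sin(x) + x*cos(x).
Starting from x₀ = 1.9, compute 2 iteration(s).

f(x) = x*sin(x) - 1
f'(x) = sin(x) + x*cos(x)
x₀ = 1.9

Newton-Raphson formula: x_{n+1} = x_n - f(x_n)/f'(x_n)

Iteration 1:
  f(1.900000) = 0.797970
  f'(1.900000) = 0.332050
  x_1 = 1.900000 - 0.797970/0.332050 = -0.503163
Iteration 2:
  f(-0.503163) = -0.757375
  f'(-0.503163) = -0.923001
  x_2 = -0.503163 - (-0.757375)/(-0.923001) = -1.323720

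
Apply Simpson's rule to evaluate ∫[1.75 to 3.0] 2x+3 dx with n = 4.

f(x) = 2x+3
a = 1.75, b = 3.0, n = 4
h = (b - a)/n = 0.312500

Simpson's rule: (h/3)[f(x₀) + 4f(x₁) + 2f(x₂) + ... + f(xₙ)]

x_0 = 1.7500, f(x_0) = 6.500000, coefficient = 1
x_1 = 2.0625, f(x_1) = 7.125000, coefficient = 4
x_2 = 2.3750, f(x_2) = 7.750000, coefficient = 2
x_3 = 2.6875, f(x_3) = 8.375000, coefficient = 4
x_4 = 3.0000, f(x_4) = 9.000000, coefficient = 1

I ≈ (0.312500/3) × 93.000000 = 9.687500
Exact value: 9.687500
Error: 0.000000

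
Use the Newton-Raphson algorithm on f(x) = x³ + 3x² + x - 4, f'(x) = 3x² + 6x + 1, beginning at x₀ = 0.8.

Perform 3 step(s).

f(x) = x³ + 3x² + x - 4
f'(x) = 3x² + 6x + 1
x₀ = 0.8

Newton-Raphson formula: x_{n+1} = x_n - f(x_n)/f'(x_n)

Iteration 1:
  f(0.800000) = -0.768000
  f'(0.800000) = 7.720000
  x_1 = 0.800000 - (-0.768000)/7.720000 = 0.899482
Iteration 2:
  f(0.899482) = 0.054426
  f'(0.899482) = 8.824094
  x_2 = 0.899482 - 0.054426/8.824094 = 0.893314
Iteration 3:
  f(0.893314) = 0.000217
  f'(0.893314) = 8.753913
  x_3 = 0.893314 - 0.000217/8.753913 = 0.893289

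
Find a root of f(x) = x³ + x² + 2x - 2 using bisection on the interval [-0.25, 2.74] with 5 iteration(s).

f(x) = x³ + x² + 2x - 2
Initial interval: [-0.25, 2.74]

Iteration 1:
  c_1 = (-0.250000 + 2.740000)/2 = 1.245000
  f(c_1) = f(1.245000) = 3.969806
  f(a) × f(c) < 0, new interval: [-0.250000, 1.245000]
Iteration 2:
  c_2 = (-0.250000 + 1.245000)/2 = 0.497500
  f(c_2) = f(0.497500) = -0.634359
  f(a) × f(c) ≥ 0, new interval: [0.497500, 1.245000]
Iteration 3:
  c_3 = (0.497500 + 1.245000)/2 = 0.871250
  f(c_3) = f(0.871250) = 1.162922
  f(a) × f(c) < 0, new interval: [0.497500, 0.871250]
Iteration 4:
  c_4 = (0.497500 + 0.871250)/2 = 0.684375
  f(c_4) = f(0.684375) = 0.157659
  f(a) × f(c) < 0, new interval: [0.497500, 0.684375]
Iteration 5:
  c_5 = (0.497500 + 0.684375)/2 = 0.590938
  f(c_5) = f(0.590938) = -0.262558
  f(a) × f(c) ≥ 0, new interval: [0.590938, 0.684375]

After 5 iteration(s), the approximation is c_5 = 0.590938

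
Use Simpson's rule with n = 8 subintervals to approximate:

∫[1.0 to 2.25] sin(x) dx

f(x) = sin(x)
a = 1.0, b = 2.25, n = 8
h = (b - a)/n = 0.156250

Simpson's rule: (h/3)[f(x₀) + 4f(x₁) + 2f(x₂) + ... + f(xₙ)]

x_0 = 1.0000, f(x_0) = 0.841471, coefficient = 1
x_1 = 1.1562, f(x_1) = 0.915299, coefficient = 4
x_2 = 1.3125, f(x_2) = 0.966827, coefficient = 2
x_3 = 1.4688, f(x_3) = 0.994798, coefficient = 4
x_4 = 1.6250, f(x_4) = 0.998531, coefficient = 2
x_5 = 1.7812, f(x_5) = 0.977936, coefficient = 4
x_6 = 1.9375, f(x_6) = 0.933514, coefficient = 2
x_7 = 2.0938, f(x_7) = 0.866348, coefficient = 4
x_8 = 2.2500, f(x_8) = 0.778073, coefficient = 1

I ≈ (0.156250/3) × 22.434812 = 1.168480
Exact value: 1.168476
Error: 0.000004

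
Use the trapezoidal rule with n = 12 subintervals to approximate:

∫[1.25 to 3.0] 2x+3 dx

f(x) = 2x+3
a = 1.25, b = 3.0, n = 12
h = (b - a)/n = 0.145833

Trapezoidal rule: (h/2)[f(x₀) + 2f(x₁) + 2f(x₂) + ... + f(xₙ)]

x_0 = 1.2500, f(x_0) = 5.500000, coefficient = 1
x_1 = 1.3958, f(x_1) = 5.791667, coefficient = 2
x_2 = 1.5417, f(x_2) = 6.083333, coefficient = 2
x_3 = 1.6875, f(x_3) = 6.375000, coefficient = 2
x_4 = 1.8333, f(x_4) = 6.666667, coefficient = 2
x_5 = 1.9792, f(x_5) = 6.958333, coefficient = 2
x_6 = 2.1250, f(x_6) = 7.250000, coefficient = 2
x_7 = 2.2708, f(x_7) = 7.541667, coefficient = 2
x_8 = 2.4167, f(x_8) = 7.833333, coefficient = 2
x_9 = 2.5625, f(x_9) = 8.125000, coefficient = 2
x_10 = 2.7083, f(x_10) = 8.416667, coefficient = 2
x_11 = 2.8542, f(x_11) = 8.708333, coefficient = 2
x_12 = 3.0000, f(x_12) = 9.000000, coefficient = 1

I ≈ (0.145833/2) × 174.000000 = 12.687500
Exact value: 12.687500
Error: 0.000000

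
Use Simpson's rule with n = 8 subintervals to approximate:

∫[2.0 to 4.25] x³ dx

f(x) = x³
a = 2.0, b = 4.25, n = 8
h = (b - a)/n = 0.281250

Simpson's rule: (h/3)[f(x₀) + 4f(x₁) + 2f(x₂) + ... + f(xₙ)]

x_0 = 2.0000, f(x_0) = 8.000000, coefficient = 1
x_1 = 2.2812, f(x_1) = 11.871857, coefficient = 4
x_2 = 2.5625, f(x_2) = 16.826416, coefficient = 2
x_3 = 2.8438, f(x_3) = 22.997162, coefficient = 4
x_4 = 3.1250, f(x_4) = 30.517578, coefficient = 2
x_5 = 3.4062, f(x_5) = 39.521149, coefficient = 4
x_6 = 3.6875, f(x_6) = 50.141357, coefficient = 2
x_7 = 3.9688, f(x_7) = 62.511688, coefficient = 4
x_8 = 4.2500, f(x_8) = 76.765625, coefficient = 1

I ≈ (0.281250/3) × 827.343750 = 77.563477
Exact value: 77.563477
Error: 0.000000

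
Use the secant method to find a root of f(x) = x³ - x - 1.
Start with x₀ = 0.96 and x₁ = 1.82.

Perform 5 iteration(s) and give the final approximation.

f(x) = x³ - x - 1
x₀ = 0.96, x₁ = 1.82

Secant formula: x_{n+1} = x_n - f(x_n)(x_n - x_{n-1})/(f(x_n) - f(x_{n-1}))

Iteration 1:
  f(0.960000) = -1.075264
  f(1.820000) = 3.208568
  x_2 = 1.820000 - 3.208568×(1.820000 - 0.960000)/(3.208568 - (-1.075264))
       = 1.175864
Iteration 2:
  f(1.820000) = 3.208568
  f(1.175864) = -0.550047
  x_3 = 1.175864 - (-0.550047)×(1.175864 - 1.820000)/(-0.550047 - 3.208568)
       = 1.270129
Iteration 3:
  f(1.175864) = -0.550047
  f(1.270129) = -0.221121
  x_4 = 1.270129 - (-0.221121)×(1.270129 - 1.175864)/(-0.221121 - (-0.550047))
       = 1.333499
Iteration 4:
  f(1.270129) = -0.221121
  f(1.333499) = 0.037754
  x_5 = 1.333499 - 0.037754×(1.333499 - 1.270129)/(0.037754 - (-0.221121))
       = 1.324257
Iteration 5:
  f(1.333499) = 0.037754
  f(1.324257) = -0.001965
  x_6 = 1.324257 - (-0.001965)×(1.324257 - 1.333499)/(-0.001965 - 0.037754)
       = 1.324714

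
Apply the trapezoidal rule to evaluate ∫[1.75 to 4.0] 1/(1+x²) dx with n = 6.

f(x) = 1/(1+x²)
a = 1.75, b = 4.0, n = 6
h = (b - a)/n = 0.375000

Trapezoidal rule: (h/2)[f(x₀) + 2f(x₁) + 2f(x₂) + ... + f(xₙ)]

x_0 = 1.7500, f(x_0) = 0.246154, coefficient = 1
x_1 = 2.1250, f(x_1) = 0.181303, coefficient = 2
x_2 = 2.5000, f(x_2) = 0.137931, coefficient = 2
x_3 = 2.8750, f(x_3) = 0.107926, coefficient = 2
x_4 = 3.2500, f(x_4) = 0.086486, coefficient = 2
x_5 = 3.6250, f(x_5) = 0.070718, coefficient = 2
x_6 = 4.0000, f(x_6) = 0.058824, coefficient = 1

I ≈ (0.375000/2) × 1.473707 = 0.276320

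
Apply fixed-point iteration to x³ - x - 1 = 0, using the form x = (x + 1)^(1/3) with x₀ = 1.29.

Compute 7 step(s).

Equation: x³ - x - 1 = 0
Fixed-point form: x = (x + 1)^(1/3)
x₀ = 1.29

x_1 = g(1.290000) = 1.318090
x_2 = g(1.318090) = 1.323458
x_3 = g(1.323458) = 1.324479
x_4 = g(1.324479) = 1.324672
x_5 = g(1.324672) = 1.324709
x_6 = g(1.324709) = 1.324716
x_7 = g(1.324716) = 1.324718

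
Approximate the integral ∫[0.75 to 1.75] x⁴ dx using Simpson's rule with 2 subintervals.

f(x) = x⁴
a = 0.75, b = 1.75, n = 2
h = (b - a)/n = 0.500000

Simpson's rule: (h/3)[f(x₀) + 4f(x₁) + 2f(x₂) + ... + f(xₙ)]

x_0 = 0.7500, f(x_0) = 0.316406, coefficient = 1
x_1 = 1.2500, f(x_1) = 2.441406, coefficient = 4
x_2 = 1.7500, f(x_2) = 9.378906, coefficient = 1

I ≈ (0.500000/3) × 19.460938 = 3.243490
Exact value: 3.235156
Error: 0.008333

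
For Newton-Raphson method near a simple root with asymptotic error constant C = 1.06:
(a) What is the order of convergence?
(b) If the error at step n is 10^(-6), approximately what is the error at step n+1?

(a) Newton-Raphson has quadratic (order 2) convergence near simple roots.
    This means |e_{n+1}| ≈ C|e_n|².

(b) With |e_n| = 10^(-6) and C = 1.06:
    |e_{n+1}| ≈ 1.06 × (10^(-6))² = 1.06 × 10^(-12)

(a) 2 (quadratic); (b) |e_{n+1}| ≈ 1.060e-12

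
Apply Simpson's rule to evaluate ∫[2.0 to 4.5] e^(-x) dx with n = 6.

f(x) = e^(-x)
a = 2.0, b = 4.5, n = 6
h = (b - a)/n = 0.416667

Simpson's rule: (h/3)[f(x₀) + 4f(x₁) + 2f(x₂) + ... + f(xₙ)]

x_0 = 2.0000, f(x_0) = 0.135335, coefficient = 1
x_1 = 2.4167, f(x_1) = 0.089219, coefficient = 4
x_2 = 2.8333, f(x_2) = 0.058816, coefficient = 2
x_3 = 3.2500, f(x_3) = 0.038774, coefficient = 4
x_4 = 3.6667, f(x_4) = 0.025562, coefficient = 2
x_5 = 4.0833, f(x_5) = 0.016851, coefficient = 4
x_6 = 4.5000, f(x_6) = 0.011109, coefficient = 1

I ≈ (0.416667/3) × 0.894576 = 0.124247
Exact value: 0.124226
Error: 0.000020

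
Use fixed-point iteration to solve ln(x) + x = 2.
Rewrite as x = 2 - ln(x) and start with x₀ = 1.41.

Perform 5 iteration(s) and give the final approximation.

Equation: ln(x) + x = 2
Fixed-point form: x = 2 - ln(x)
x₀ = 1.41

x_1 = g(1.410000) = 1.656410
x_2 = g(1.656410) = 1.495347
x_3 = g(1.495347) = 1.597642
x_4 = g(1.597642) = 1.531471
x_5 = g(1.531471) = 1.573771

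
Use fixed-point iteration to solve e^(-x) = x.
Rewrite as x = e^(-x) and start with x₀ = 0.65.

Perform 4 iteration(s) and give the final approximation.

Equation: e^(-x) = x
Fixed-point form: x = e^(-x)
x₀ = 0.65

x_1 = g(0.650000) = 0.522046
x_2 = g(0.522046) = 0.593306
x_3 = g(0.593306) = 0.552498
x_4 = g(0.552498) = 0.575510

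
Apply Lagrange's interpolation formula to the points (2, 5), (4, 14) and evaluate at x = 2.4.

Lagrange interpolation formula:
P(x) = Σ yᵢ × Lᵢ(x)
where Lᵢ(x) = Π_{j≠i} (x - xⱼ)/(xᵢ - xⱼ)

L_0(2.4) = (2.4 - 4)/(2 - 4) = 0.800000
L_1(2.4) = (2.4 - 2)/(4 - 2) = 0.200000

P(2.4) = 5×L_0(2.4) + 14×L_1(2.4)
P(2.4) = 6.800000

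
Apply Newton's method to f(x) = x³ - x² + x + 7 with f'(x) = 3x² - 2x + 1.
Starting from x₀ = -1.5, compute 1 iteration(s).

f(x) = x³ - x² + x + 7
f'(x) = 3x² - 2x + 1
x₀ = -1.5

Newton-Raphson formula: x_{n+1} = x_n - f(x_n)/f'(x_n)

Iteration 1:
  f(-1.500000) = -0.125000
  f'(-1.500000) = 10.750000
  x_1 = -1.500000 - (-0.125000)/10.750000 = -1.488372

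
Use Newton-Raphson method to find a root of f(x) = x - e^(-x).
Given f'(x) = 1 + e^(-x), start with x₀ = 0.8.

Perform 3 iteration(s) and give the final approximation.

f(x) = x - e^(-x)
f'(x) = 1 + e^(-x)
x₀ = 0.8

Newton-Raphson formula: x_{n+1} = x_n - f(x_n)/f'(x_n)

Iteration 1:
  f(0.800000) = 0.350671
  f'(0.800000) = 1.449329
  x_1 = 0.800000 - 0.350671/1.449329 = 0.558046
Iteration 2:
  f(0.558046) = -0.014280
  f'(0.558046) = 1.572326
  x_2 = 0.558046 - (-0.014280)/1.572326 = 0.567128
Iteration 3:
  f(0.567128) = -0.000024
  f'(0.567128) = 1.567152
  x_3 = 0.567128 - (-0.000024)/1.567152 = 0.567143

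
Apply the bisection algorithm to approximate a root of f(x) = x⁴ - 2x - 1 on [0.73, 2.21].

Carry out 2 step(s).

f(x) = x⁴ - 2x - 1
Initial interval: [0.73, 2.21]

Iteration 1:
  c_1 = (0.730000 + 2.210000)/2 = 1.470000
  f(c_1) = f(1.470000) = 0.729489
  f(a) × f(c) < 0, new interval: [0.730000, 1.470000]
Iteration 2:
  c_2 = (0.730000 + 1.470000)/2 = 1.100000
  f(c_2) = f(1.100000) = -1.735900
  f(a) × f(c) ≥ 0, new interval: [1.100000, 1.470000]

After 2 iteration(s), the approximation is c_2 = 1.100000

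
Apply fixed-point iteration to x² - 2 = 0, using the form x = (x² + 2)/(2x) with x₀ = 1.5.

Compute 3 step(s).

Equation: x² - 2 = 0
Fixed-point form: x = (x² + 2)/(2x)
x₀ = 1.5

x_1 = g(1.500000) = 1.416667
x_2 = g(1.416667) = 1.414216
x_3 = g(1.414216) = 1.414214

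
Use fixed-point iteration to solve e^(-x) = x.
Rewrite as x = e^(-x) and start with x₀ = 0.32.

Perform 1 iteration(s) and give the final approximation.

Equation: e^(-x) = x
Fixed-point form: x = e^(-x)
x₀ = 0.32

x_1 = g(0.320000) = 0.726149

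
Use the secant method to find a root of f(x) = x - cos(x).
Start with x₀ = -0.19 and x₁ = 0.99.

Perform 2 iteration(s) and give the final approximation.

f(x) = x - cos(x)
x₀ = -0.19, x₁ = 0.99

Secant formula: x_{n+1} = x_n - f(x_n)(x_n - x_{n-1})/(f(x_n) - f(x_{n-1}))

Iteration 1:
  f(-0.190000) = -1.172004
  f(0.990000) = 0.441310
  x_2 = 0.990000 - 0.441310×(0.990000 - (-0.190000))/(0.441310 - (-1.172004))
       = 0.667220
Iteration 2:
  f(0.990000) = 0.441310
  f(0.667220) = -0.118325
  x_3 = 0.667220 - (-0.118325)×(0.667220 - 0.990000)/(-0.118325 - 0.441310)
       = 0.735466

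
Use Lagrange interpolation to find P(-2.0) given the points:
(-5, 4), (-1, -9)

Lagrange interpolation formula:
P(x) = Σ yᵢ × Lᵢ(x)
where Lᵢ(x) = Π_{j≠i} (x - xⱼ)/(xᵢ - xⱼ)

L_0(-2.0) = (-2.0 - (-1))/(-5 - (-1)) = 0.250000
L_1(-2.0) = (-2.0 - (-5))/(-1 - (-5)) = 0.750000

P(-2.0) = 4×L_0(-2.0) + (-9)×L_1(-2.0)
P(-2.0) = -5.750000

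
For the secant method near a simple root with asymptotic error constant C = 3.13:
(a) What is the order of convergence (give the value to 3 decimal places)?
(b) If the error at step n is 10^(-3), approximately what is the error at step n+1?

(a) Secant method has superlinear convergence with order φ = (1+√5)/2 ≈ 1.618.
    This means |e_{n+1}| ≈ C|e_n|^1.618.

(b) With |e_n| = 10^(-3) and C = 3.13:
    |e_{n+1}| ≈ 3.13 × (10^(-3))^1.618 = 3.13 × 10^(-4.85)

(a) ≈ 1.618 (golden ratio); (b) |e_{n+1}| ≈ 4.380e-05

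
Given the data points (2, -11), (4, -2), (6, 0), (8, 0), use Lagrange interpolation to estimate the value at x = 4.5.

Lagrange interpolation formula:
P(x) = Σ yᵢ × Lᵢ(x)
where Lᵢ(x) = Π_{j≠i} (x - xⱼ)/(xᵢ - xⱼ)

L_0(4.5) = (4.5 - 4)/(2 - 4) × (4.5 - 6)/(2 - 6) × (4.5 - 8)/(2 - 8) = -0.054688
L_1(4.5) = (4.5 - 2)/(4 - 2) × (4.5 - 6)/(4 - 6) × (4.5 - 8)/(4 - 8) = 0.820312
L_2(4.5) = (4.5 - 2)/(6 - 2) × (4.5 - 4)/(6 - 4) × (4.5 - 8)/(6 - 8) = 0.273438
L_3(4.5) = (4.5 - 2)/(8 - 2) × (4.5 - 4)/(8 - 4) × (4.5 - 6)/(8 - 6) = -0.039062

P(4.5) = (-11)×L_0(4.5) + (-2)×L_1(4.5) + 0×L_2(4.5) + 0×L_3(4.5)
P(4.5) = -1.039062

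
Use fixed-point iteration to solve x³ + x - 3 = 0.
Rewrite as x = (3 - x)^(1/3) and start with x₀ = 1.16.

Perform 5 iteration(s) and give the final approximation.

Equation: x³ + x - 3 = 0
Fixed-point form: x = (3 - x)^(1/3)
x₀ = 1.16

x_1 = g(1.160000) = 1.225385
x_2 = g(1.225385) = 1.210695
x_3 = g(1.210695) = 1.214026
x_4 = g(1.214026) = 1.213272
x_5 = g(1.213272) = 1.213443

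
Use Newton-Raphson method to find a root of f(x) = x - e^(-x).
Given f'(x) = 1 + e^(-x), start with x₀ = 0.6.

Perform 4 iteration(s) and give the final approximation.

f(x) = x - e^(-x)
f'(x) = 1 + e^(-x)
x₀ = 0.6

Newton-Raphson formula: x_{n+1} = x_n - f(x_n)/f'(x_n)

Iteration 1:
  f(0.600000) = 0.051188
  f'(0.600000) = 1.548812
  x_1 = 0.600000 - 0.051188/1.548812 = 0.566950
Iteration 2:
  f(0.566950) = -0.000303
  f'(0.566950) = 1.567253
  x_2 = 0.566950 - (-0.000303)/1.567253 = 0.567143
Iteration 3:
  f(0.567143) = 0.000000
  f'(0.567143) = 1.567143
  x_3 = 0.567143 - 0.000000/1.567143 = 0.567143
Iteration 4:
  f(0.567143) = 0.000000
  f'(0.567143) = 1.567143
  x_4 = 0.567143 - 0.000000/1.567143 = 0.567143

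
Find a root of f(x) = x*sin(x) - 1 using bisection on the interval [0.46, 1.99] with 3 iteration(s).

f(x) = x*sin(x) - 1
Initial interval: [0.46, 1.99]

Iteration 1:
  c_1 = (0.460000 + 1.990000)/2 = 1.225000
  f(c_1) = f(1.225000) = 0.152487
  f(a) × f(c) < 0, new interval: [0.460000, 1.225000]
Iteration 2:
  c_2 = (0.460000 + 1.225000)/2 = 0.842500
  f(c_2) = f(0.842500) = -0.371234
  f(a) × f(c) ≥ 0, new interval: [0.842500, 1.225000]
Iteration 3:
  c_3 = (0.842500 + 1.225000)/2 = 1.033750
  f(c_3) = f(1.033750) = -0.111778
  f(a) × f(c) ≥ 0, new interval: [1.033750, 1.225000]

After 3 iteration(s), the approximation is c_3 = 1.033750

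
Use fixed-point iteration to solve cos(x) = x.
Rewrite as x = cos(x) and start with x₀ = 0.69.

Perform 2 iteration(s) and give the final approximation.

Equation: cos(x) = x
Fixed-point form: x = cos(x)
x₀ = 0.69

x_1 = g(0.690000) = 0.771246
x_2 = g(0.771246) = 0.717043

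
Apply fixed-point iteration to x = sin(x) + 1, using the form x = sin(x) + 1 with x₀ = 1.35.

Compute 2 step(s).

Equation: x = sin(x) + 1
Fixed-point form: x = sin(x) + 1
x₀ = 1.35

x_1 = g(1.350000) = 1.975723
x_2 = g(1.975723) = 1.919131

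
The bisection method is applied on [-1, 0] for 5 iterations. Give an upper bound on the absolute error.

Bisection error bound: |error| ≤ (b-a)/2^n
|error| ≤ (0 - (-1))/2^5 = 1/2^5
|error| ≤ 0.0312500000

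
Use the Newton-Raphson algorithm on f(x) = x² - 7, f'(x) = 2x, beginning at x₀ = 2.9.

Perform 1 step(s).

f(x) = x² - 7
f'(x) = 2x
x₀ = 2.9

Newton-Raphson formula: x_{n+1} = x_n - f(x_n)/f'(x_n)

Iteration 1:
  f(2.900000) = 1.410000
  f'(2.900000) = 5.800000
  x_1 = 2.900000 - 1.410000/5.800000 = 2.656897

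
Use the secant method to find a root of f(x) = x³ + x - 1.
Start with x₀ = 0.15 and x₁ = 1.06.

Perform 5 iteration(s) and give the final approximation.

f(x) = x³ + x - 1
x₀ = 0.15, x₁ = 1.06

Secant formula: x_{n+1} = x_n - f(x_n)(x_n - x_{n-1})/(f(x_n) - f(x_{n-1}))

Iteration 1:
  f(0.150000) = -0.846625
  f(1.060000) = 1.251016
  x_2 = 1.060000 - 1.251016×(1.060000 - 0.150000)/(1.251016 - (-0.846625))
       = 0.517283
Iteration 2:
  f(1.060000) = 1.251016
  f(0.517283) = -0.344301
  x_3 = 0.517283 - (-0.344301)×(0.517283 - 1.060000)/(-0.344301 - 1.251016)
       = 0.634412
Iteration 3:
  f(0.517283) = -0.344301
  f(0.634412) = -0.110250
  x_4 = 0.634412 - (-0.110250)×(0.634412 - 0.517283)/(-0.110250 - (-0.344301))
       = 0.689586
Iteration 4:
  f(0.634412) = -0.110250
  f(0.689586) = 0.017504
  x_5 = 0.689586 - 0.017504×(0.689586 - 0.634412)/(0.017504 - (-0.110250))
       = 0.682026
Iteration 5:
  f(0.689586) = 0.017504
  f(0.682026) = -0.000722
  x_6 = 0.682026 - (-0.000722)×(0.682026 - 0.689586)/(-0.000722 - 0.017504)
       = 0.682326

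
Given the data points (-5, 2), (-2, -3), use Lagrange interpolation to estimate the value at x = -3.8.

Lagrange interpolation formula:
P(x) = Σ yᵢ × Lᵢ(x)
where Lᵢ(x) = Π_{j≠i} (x - xⱼ)/(xᵢ - xⱼ)

L_0(-3.8) = (-3.8 - (-2))/(-5 - (-2)) = 0.600000
L_1(-3.8) = (-3.8 - (-5))/(-2 - (-5)) = 0.400000

P(-3.8) = 2×L_0(-3.8) + (-3)×L_1(-3.8)
P(-3.8) = 0.000000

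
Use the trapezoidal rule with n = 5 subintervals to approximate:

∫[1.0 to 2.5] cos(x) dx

f(x) = cos(x)
a = 1.0, b = 2.5, n = 5
h = (b - a)/n = 0.300000

Trapezoidal rule: (h/2)[f(x₀) + 2f(x₁) + 2f(x₂) + ... + f(xₙ)]

x_0 = 1.0000, f(x_0) = 0.540302, coefficient = 1
x_1 = 1.3000, f(x_1) = 0.267499, coefficient = 2
x_2 = 1.6000, f(x_2) = -0.029200, coefficient = 2
x_3 = 1.9000, f(x_3) = -0.323290, coefficient = 2
x_4 = 2.2000, f(x_4) = -0.588501, coefficient = 2
x_5 = 2.5000, f(x_5) = -0.801144, coefficient = 1

I ≈ (0.300000/2) × -1.607824 = -0.241174
Exact value: -0.242999
Error: 0.001825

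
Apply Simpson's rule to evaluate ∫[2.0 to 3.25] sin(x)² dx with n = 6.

f(x) = sin(x)²
a = 2.0, b = 3.25, n = 6
h = (b - a)/n = 0.208333

Simpson's rule: (h/3)[f(x₀) + 4f(x₁) + 2f(x₂) + ... + f(xₙ)]

x_0 = 2.0000, f(x_0) = 0.826822, coefficient = 1
x_1 = 2.2083, f(x_1) = 0.645715, coefficient = 4
x_2 = 2.4167, f(x_2) = 0.439675, coefficient = 2
x_3 = 2.6250, f(x_3) = 0.243957, coefficient = 4
x_4 = 2.8333, f(x_4) = 0.092052, coefficient = 2
x_5 = 3.0417, f(x_5) = 0.009952, coefficient = 4
x_6 = 3.2500, f(x_6) = 0.011706, coefficient = 1

I ≈ (0.208333/3) × 5.500481 = 0.381978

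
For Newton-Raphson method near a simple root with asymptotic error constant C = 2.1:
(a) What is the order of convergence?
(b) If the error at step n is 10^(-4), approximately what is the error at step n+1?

(a) Newton-Raphson has quadratic (order 2) convergence near simple roots.
    This means |e_{n+1}| ≈ C|e_n|².

(b) With |e_n| = 10^(-4) and C = 2.1:
    |e_{n+1}| ≈ 2.1 × (10^(-4))² = 2.1 × 10^(-8)

(a) 2 (quadratic); (b) |e_{n+1}| ≈ 2.100e-08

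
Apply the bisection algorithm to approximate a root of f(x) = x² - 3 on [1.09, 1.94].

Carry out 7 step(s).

f(x) = x² - 3
Initial interval: [1.09, 1.94]

Iteration 1:
  c_1 = (1.090000 + 1.940000)/2 = 1.515000
  f(c_1) = f(1.515000) = -0.704775
  f(a) × f(c) ≥ 0, new interval: [1.515000, 1.940000]
Iteration 2:
  c_2 = (1.515000 + 1.940000)/2 = 1.727500
  f(c_2) = f(1.727500) = -0.015744
  f(a) × f(c) ≥ 0, new interval: [1.727500, 1.940000]
Iteration 3:
  c_3 = (1.727500 + 1.940000)/2 = 1.833750
  f(c_3) = f(1.833750) = 0.362639
  f(a) × f(c) < 0, new interval: [1.727500, 1.833750]
Iteration 4:
  c_4 = (1.727500 + 1.833750)/2 = 1.780625
  f(c_4) = f(1.780625) = 0.170625
  f(a) × f(c) < 0, new interval: [1.727500, 1.780625]
Iteration 5:
  c_5 = (1.727500 + 1.780625)/2 = 1.754063
  f(c_5) = f(1.754063) = 0.076735
  f(a) × f(c) < 0, new interval: [1.727500, 1.754063]
Iteration 6:
  c_6 = (1.727500 + 1.754063)/2 = 1.740781
  f(c_6) = f(1.740781) = 0.030319
  f(a) × f(c) < 0, new interval: [1.727500, 1.740781]
Iteration 7:
  c_7 = (1.727500 + 1.740781)/2 = 1.734141
  f(c_7) = f(1.734141) = 0.007244
  f(a) × f(c) < 0, new interval: [1.727500, 1.734141]

After 7 iteration(s), the approximation is c_7 = 1.734141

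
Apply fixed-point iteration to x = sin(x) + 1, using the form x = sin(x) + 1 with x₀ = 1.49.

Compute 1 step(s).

Equation: x = sin(x) + 1
Fixed-point form: x = sin(x) + 1
x₀ = 1.49

x_1 = g(1.490000) = 1.996738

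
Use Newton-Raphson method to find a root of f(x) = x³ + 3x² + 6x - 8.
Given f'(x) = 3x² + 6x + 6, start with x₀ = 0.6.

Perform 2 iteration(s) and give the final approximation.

f(x) = x³ + 3x² + 6x - 8
f'(x) = 3x² + 6x + 6
x₀ = 0.6

Newton-Raphson formula: x_{n+1} = x_n - f(x_n)/f'(x_n)

Iteration 1:
  f(0.600000) = -3.104000
  f'(0.600000) = 10.680000
  x_1 = 0.600000 - (-3.104000)/10.680000 = 0.890637
Iteration 2:
  f(0.890637) = 0.430005
  f'(0.890637) = 13.723521
  x_2 = 0.890637 - 0.430005/13.723521 = 0.859303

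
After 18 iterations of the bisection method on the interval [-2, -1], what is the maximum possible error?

Bisection error bound: |error| ≤ (b-a)/2^n
|error| ≤ (-1 - (-2))/2^18 = 1/2^18
|error| ≤ 0.0000038147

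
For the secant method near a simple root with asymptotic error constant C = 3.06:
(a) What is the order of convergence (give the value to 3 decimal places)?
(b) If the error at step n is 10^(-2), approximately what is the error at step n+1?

(a) Secant method has superlinear convergence with order φ = (1+√5)/2 ≈ 1.618.
    This means |e_{n+1}| ≈ C|e_n|^1.618.

(b) With |e_n| = 10^(-2) and C = 3.06:
    |e_{n+1}| ≈ 3.06 × (10^(-2))^1.618 = 3.06 × 10^(-3.24)

(a) ≈ 1.618 (golden ratio); (b) |e_{n+1}| ≈ 1.777e-03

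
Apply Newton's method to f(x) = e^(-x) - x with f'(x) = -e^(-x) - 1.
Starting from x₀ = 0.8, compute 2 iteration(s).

f(x) = e^(-x) - x
f'(x) = -e^(-x) - 1
x₀ = 0.8

Newton-Raphson formula: x_{n+1} = x_n - f(x_n)/f'(x_n)

Iteration 1:
  f(0.800000) = -0.350671
  f'(0.800000) = -1.449329
  x_1 = 0.800000 - (-0.350671)/(-1.449329) = 0.558046
Iteration 2:
  f(0.558046) = 0.014280
  f'(0.558046) = -1.572326
  x_2 = 0.558046 - 0.014280/(-1.572326) = 0.567128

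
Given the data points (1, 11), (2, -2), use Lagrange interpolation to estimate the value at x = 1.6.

Lagrange interpolation formula:
P(x) = Σ yᵢ × Lᵢ(x)
where Lᵢ(x) = Π_{j≠i} (x - xⱼ)/(xᵢ - xⱼ)

L_0(1.6) = (1.6 - 2)/(1 - 2) = 0.400000
L_1(1.6) = (1.6 - 1)/(2 - 1) = 0.600000

P(1.6) = 11×L_0(1.6) + (-2)×L_1(1.6)
P(1.6) = 3.200000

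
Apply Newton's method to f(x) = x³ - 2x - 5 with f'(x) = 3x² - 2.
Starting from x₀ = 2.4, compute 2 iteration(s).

f(x) = x³ - 2x - 5
f'(x) = 3x² - 2
x₀ = 2.4

Newton-Raphson formula: x_{n+1} = x_n - f(x_n)/f'(x_n)

Iteration 1:
  f(2.400000) = 4.024000
  f'(2.400000) = 15.280000
  x_1 = 2.400000 - 4.024000/15.280000 = 2.136649
Iteration 2:
  f(2.136649) = 0.481082
  f'(2.136649) = 11.695810
  x_2 = 2.136649 - 0.481082/11.695810 = 2.095516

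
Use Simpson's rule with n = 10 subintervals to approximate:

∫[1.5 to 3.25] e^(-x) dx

f(x) = e^(-x)
a = 1.5, b = 3.25, n = 10
h = (b - a)/n = 0.175000

Simpson's rule: (h/3)[f(x₀) + 4f(x₁) + 2f(x₂) + ... + f(xₙ)]

x_0 = 1.5000, f(x_0) = 0.223130, coefficient = 1
x_1 = 1.6750, f(x_1) = 0.187308, coefficient = 4
x_2 = 1.8500, f(x_2) = 0.157237, coefficient = 2
x_3 = 2.0250, f(x_3) = 0.131994, coefficient = 4
x_4 = 2.2000, f(x_4) = 0.110803, coefficient = 2
x_5 = 2.3750, f(x_5) = 0.093014, coefficient = 4
x_6 = 2.5500, f(x_6) = 0.078082, coefficient = 2
x_7 = 2.7250, f(x_7) = 0.065546, coefficient = 4
x_8 = 2.9000, f(x_8) = 0.055023, coefficient = 2
x_9 = 3.0750, f(x_9) = 0.046190, coefficient = 4
x_10 = 3.2500, f(x_10) = 0.038774, coefficient = 1

I ≈ (0.175000/3) × 3.160404 = 0.184357
Exact value: 0.184356
Error: 0.000001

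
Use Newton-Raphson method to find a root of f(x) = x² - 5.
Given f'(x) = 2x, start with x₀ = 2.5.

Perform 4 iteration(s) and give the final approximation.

f(x) = x² - 5
f'(x) = 2x
x₀ = 2.5

Newton-Raphson formula: x_{n+1} = x_n - f(x_n)/f'(x_n)

Iteration 1:
  f(2.500000) = 1.250000
  f'(2.500000) = 5.000000
  x_1 = 2.500000 - 1.250000/5.000000 = 2.250000
Iteration 2:
  f(2.250000) = 0.062500
  f'(2.250000) = 4.500000
  x_2 = 2.250000 - 0.062500/4.500000 = 2.236111
Iteration 3:
  f(2.236111) = 0.000193
  f'(2.236111) = 4.472222
  x_3 = 2.236111 - 0.000193/4.472222 = 2.236068
Iteration 4:
  f(2.236068) = 0.000000
  f'(2.236068) = 4.472136
  x_4 = 2.236068 - 0.000000/4.472136 = 2.236068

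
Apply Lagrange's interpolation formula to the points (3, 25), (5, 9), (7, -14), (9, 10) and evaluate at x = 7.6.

Lagrange interpolation formula:
P(x) = Σ yᵢ × Lᵢ(x)
where Lᵢ(x) = Π_{j≠i} (x - xⱼ)/(xᵢ - xⱼ)

L_0(7.6) = (7.6 - 5)/(3 - 5) × (7.6 - 7)/(3 - 7) × (7.6 - 9)/(3 - 9) = 0.045500
L_1(7.6) = (7.6 - 3)/(5 - 3) × (7.6 - 7)/(5 - 7) × (7.6 - 9)/(5 - 9) = -0.241500
L_2(7.6) = (7.6 - 3)/(7 - 3) × (7.6 - 5)/(7 - 5) × (7.6 - 9)/(7 - 9) = 1.046500
L_3(7.6) = (7.6 - 3)/(9 - 3) × (7.6 - 5)/(9 - 5) × (7.6 - 7)/(9 - 7) = 0.149500

P(7.6) = 25×L_0(7.6) + 9×L_1(7.6) + (-14)×L_2(7.6) + 10×L_3(7.6)
P(7.6) = -14.192000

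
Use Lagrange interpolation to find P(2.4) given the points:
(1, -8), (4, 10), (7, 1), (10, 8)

Lagrange interpolation formula:
P(x) = Σ yᵢ × Lᵢ(x)
where Lᵢ(x) = Π_{j≠i} (x - xⱼ)/(xᵢ - xⱼ)

L_0(2.4) = (2.4 - 4)/(1 - 4) × (2.4 - 7)/(1 - 7) × (2.4 - 10)/(1 - 10) = 0.345284
L_1(2.4) = (2.4 - 1)/(4 - 1) × (2.4 - 7)/(4 - 7) × (2.4 - 10)/(4 - 10) = 0.906370
L_2(2.4) = (2.4 - 1)/(7 - 1) × (2.4 - 4)/(7 - 4) × (2.4 - 10)/(7 - 10) = -0.315259
L_3(2.4) = (2.4 - 1)/(10 - 1) × (2.4 - 4)/(10 - 4) × (2.4 - 7)/(10 - 7) = 0.063605

P(2.4) = (-8)×L_0(2.4) + 10×L_1(2.4) + 1×L_2(2.4) + 8×L_3(2.4)
P(2.4) = 6.495012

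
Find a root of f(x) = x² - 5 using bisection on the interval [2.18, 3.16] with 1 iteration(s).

f(x) = x² - 5
Initial interval: [2.18, 3.16]

Iteration 1:
  c_1 = (2.180000 + 3.160000)/2 = 2.670000
  f(c_1) = f(2.670000) = 2.128900
  f(a) × f(c) < 0, new interval: [2.180000, 2.670000]

After 1 iteration(s), the approximation is c_1 = 2.670000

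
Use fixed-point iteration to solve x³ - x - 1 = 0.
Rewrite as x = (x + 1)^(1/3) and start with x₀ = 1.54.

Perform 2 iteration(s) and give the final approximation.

Equation: x³ - x - 1 = 0
Fixed-point form: x = (x + 1)^(1/3)
x₀ = 1.54

x_1 = g(1.540000) = 1.364409
x_2 = g(1.364409) = 1.332215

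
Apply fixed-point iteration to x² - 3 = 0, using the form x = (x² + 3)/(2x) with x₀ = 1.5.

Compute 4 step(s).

Equation: x² - 3 = 0
Fixed-point form: x = (x² + 3)/(2x)
x₀ = 1.5

x_1 = g(1.500000) = 1.750000
x_2 = g(1.750000) = 1.732143
x_3 = g(1.732143) = 1.732051
x_4 = g(1.732051) = 1.732051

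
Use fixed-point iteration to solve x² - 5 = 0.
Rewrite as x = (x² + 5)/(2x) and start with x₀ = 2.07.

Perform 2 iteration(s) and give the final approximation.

Equation: x² - 5 = 0
Fixed-point form: x = (x² + 5)/(2x)
x₀ = 2.07

x_1 = g(2.070000) = 2.242729
x_2 = g(2.242729) = 2.236078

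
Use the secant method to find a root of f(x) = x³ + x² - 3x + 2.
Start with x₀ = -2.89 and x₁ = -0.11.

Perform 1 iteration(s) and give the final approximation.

f(x) = x³ + x² - 3x + 2
x₀ = -2.89, x₁ = -0.11

Secant formula: x_{n+1} = x_n - f(x_n)(x_n - x_{n-1})/(f(x_n) - f(x_{n-1}))

Iteration 1:
  f(-2.890000) = -5.115469
  f(-0.110000) = 2.340769
  x_2 = -0.110000 - 2.340769×(-0.110000 - (-2.890000))/(2.340769 - (-5.115469))
       = -0.982737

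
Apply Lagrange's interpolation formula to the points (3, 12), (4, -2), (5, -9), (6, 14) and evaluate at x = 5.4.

Lagrange interpolation formula:
P(x) = Σ yᵢ × Lᵢ(x)
where Lᵢ(x) = Π_{j≠i} (x - xⱼ)/(xᵢ - xⱼ)

L_0(5.4) = (5.4 - 4)/(3 - 4) × (5.4 - 5)/(3 - 5) × (5.4 - 6)/(3 - 6) = 0.056000
L_1(5.4) = (5.4 - 3)/(4 - 3) × (5.4 - 5)/(4 - 5) × (5.4 - 6)/(4 - 6) = -0.288000
L_2(5.4) = (5.4 - 3)/(5 - 3) × (5.4 - 4)/(5 - 4) × (5.4 - 6)/(5 - 6) = 1.008000
L_3(5.4) = (5.4 - 3)/(6 - 3) × (5.4 - 4)/(6 - 4) × (5.4 - 5)/(6 - 5) = 0.224000

P(5.4) = 12×L_0(5.4) + (-2)×L_1(5.4) + (-9)×L_2(5.4) + 14×L_3(5.4)
P(5.4) = -4.688000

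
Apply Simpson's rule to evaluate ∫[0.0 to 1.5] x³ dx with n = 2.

f(x) = x³
a = 0.0, b = 1.5, n = 2
h = (b - a)/n = 0.750000

Simpson's rule: (h/3)[f(x₀) + 4f(x₁) + 2f(x₂) + ... + f(xₙ)]

x_0 = 0.0000, f(x_0) = 0.000000, coefficient = 1
x_1 = 0.7500, f(x_1) = 0.421875, coefficient = 4
x_2 = 1.5000, f(x_2) = 3.375000, coefficient = 1

I ≈ (0.750000/3) × 5.062500 = 1.265625
Exact value: 1.265625
Error: 0.000000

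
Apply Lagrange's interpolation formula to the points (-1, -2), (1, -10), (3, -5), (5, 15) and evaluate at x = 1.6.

Lagrange interpolation formula:
P(x) = Σ yᵢ × Lᵢ(x)
where Lᵢ(x) = Π_{j≠i} (x - xⱼ)/(xᵢ - xⱼ)

L_0(1.6) = (1.6 - 1)/(-1 - 1) × (1.6 - 3)/(-1 - 3) × (1.6 - 5)/(-1 - 5) = -0.059500
L_1(1.6) = (1.6 - (-1))/(1 - (-1)) × (1.6 - 3)/(1 - 3) × (1.6 - 5)/(1 - 5) = 0.773500
L_2(1.6) = (1.6 - (-1))/(3 - (-1)) × (1.6 - 1)/(3 - 1) × (1.6 - 5)/(3 - 5) = 0.331500
L_3(1.6) = (1.6 - (-1))/(5 - (-1)) × (1.6 - 1)/(5 - 1) × (1.6 - 3)/(5 - 3) = -0.045500

P(1.6) = (-2)×L_0(1.6) + (-10)×L_1(1.6) + (-5)×L_2(1.6) + 15×L_3(1.6)
P(1.6) = -9.956000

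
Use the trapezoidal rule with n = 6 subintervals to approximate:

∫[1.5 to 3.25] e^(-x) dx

f(x) = e^(-x)
a = 1.5, b = 3.25, n = 6
h = (b - a)/n = 0.291667

Trapezoidal rule: (h/2)[f(x₀) + 2f(x₁) + 2f(x₂) + ... + f(xₙ)]

x_0 = 1.5000, f(x_0) = 0.223130, coefficient = 1
x_1 = 1.7917, f(x_1) = 0.166682, coefficient = 2
x_2 = 2.0833, f(x_2) = 0.124514, coefficient = 2
x_3 = 2.3750, f(x_3) = 0.093014, coefficient = 2
x_4 = 2.6667, f(x_4) = 0.069483, coefficient = 2
x_5 = 2.9583, f(x_5) = 0.051905, coefficient = 2
x_6 = 3.2500, f(x_6) = 0.038774, coefficient = 1

I ≈ (0.291667/2) × 1.273104 = 0.185661
Exact value: 0.184356
Error: 0.001305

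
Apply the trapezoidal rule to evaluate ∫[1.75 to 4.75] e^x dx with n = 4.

f(x) = e^x
a = 1.75, b = 4.75, n = 4
h = (b - a)/n = 0.750000

Trapezoidal rule: (h/2)[f(x₀) + 2f(x₁) + 2f(x₂) + ... + f(xₙ)]

x_0 = 1.7500, f(x_0) = 5.754603, coefficient = 1
x_1 = 2.5000, f(x_1) = 12.182494, coefficient = 2
x_2 = 3.2500, f(x_2) = 25.790340, coefficient = 2
x_3 = 4.0000, f(x_3) = 54.598150, coefficient = 2
x_4 = 4.7500, f(x_4) = 115.584285, coefficient = 1

I ≈ (0.750000/2) × 306.480855 = 114.930321
Exact value: 109.829682
Error: 5.100639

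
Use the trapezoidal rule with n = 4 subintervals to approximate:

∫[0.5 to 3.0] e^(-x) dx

f(x) = e^(-x)
a = 0.5, b = 3.0, n = 4
h = (b - a)/n = 0.625000

Trapezoidal rule: (h/2)[f(x₀) + 2f(x₁) + 2f(x₂) + ... + f(xₙ)]

x_0 = 0.5000, f(x_0) = 0.606531, coefficient = 1
x_1 = 1.1250, f(x_1) = 0.324652, coefficient = 2
x_2 = 1.7500, f(x_2) = 0.173774, coefficient = 2
x_3 = 2.3750, f(x_3) = 0.093014, coefficient = 2
x_4 = 3.0000, f(x_4) = 0.049787, coefficient = 1

I ≈ (0.625000/2) × 1.839200 = 0.574750
Exact value: 0.556744
Error: 0.018006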